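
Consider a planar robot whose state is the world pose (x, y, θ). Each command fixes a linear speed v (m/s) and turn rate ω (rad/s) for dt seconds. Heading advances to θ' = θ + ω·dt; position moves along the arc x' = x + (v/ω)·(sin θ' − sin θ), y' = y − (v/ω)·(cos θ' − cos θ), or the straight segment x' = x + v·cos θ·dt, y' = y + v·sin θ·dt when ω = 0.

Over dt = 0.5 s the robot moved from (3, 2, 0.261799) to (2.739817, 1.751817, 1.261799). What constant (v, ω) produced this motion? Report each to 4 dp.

Δθ = 1.261799 − 0.261799 = 1.000000
ω = Δθ/dt = 1.000000/0.5 = 2.0000
R = Δx/(sin θ' − sin θ) = -0.3750
v = R·ω = -0.3750·2.0000 = -0.7500

v = -0.7500, ω = 2.0000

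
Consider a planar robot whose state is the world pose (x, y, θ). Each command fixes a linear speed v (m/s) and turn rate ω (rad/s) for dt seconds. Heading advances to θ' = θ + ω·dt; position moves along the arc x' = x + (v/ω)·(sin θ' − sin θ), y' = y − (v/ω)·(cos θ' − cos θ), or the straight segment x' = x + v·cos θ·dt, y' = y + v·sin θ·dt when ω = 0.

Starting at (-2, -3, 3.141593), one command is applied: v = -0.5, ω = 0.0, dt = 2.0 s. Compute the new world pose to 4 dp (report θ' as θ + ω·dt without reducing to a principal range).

(-1.0000, -3.0000, 3.1416)

θ' = 3.1416 + 0.0·2.0 = 3.1416
ω = 0 → straight: x' = -2 + -0.5·cos(3.1416)·2.0 = -1.0000
y' = -3 + -0.5·sin(3.1416)·2.0 = -3.0000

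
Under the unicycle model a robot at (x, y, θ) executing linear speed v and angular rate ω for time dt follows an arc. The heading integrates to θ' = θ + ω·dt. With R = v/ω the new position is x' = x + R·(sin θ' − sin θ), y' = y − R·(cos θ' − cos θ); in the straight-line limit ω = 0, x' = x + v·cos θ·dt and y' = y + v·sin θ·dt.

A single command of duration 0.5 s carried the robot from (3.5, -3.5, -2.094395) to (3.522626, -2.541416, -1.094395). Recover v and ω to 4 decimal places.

v = -2.0000, ω = 2.0000

Δθ = -1.094395 − -2.094395 = 1.000000
ω = Δθ/dt = 1.000000/0.5 = 2.0000
R = −Δy/(cos θ' − cos θ) = -1.0000
v = R·ω = -1.0000·2.0000 = -2.0000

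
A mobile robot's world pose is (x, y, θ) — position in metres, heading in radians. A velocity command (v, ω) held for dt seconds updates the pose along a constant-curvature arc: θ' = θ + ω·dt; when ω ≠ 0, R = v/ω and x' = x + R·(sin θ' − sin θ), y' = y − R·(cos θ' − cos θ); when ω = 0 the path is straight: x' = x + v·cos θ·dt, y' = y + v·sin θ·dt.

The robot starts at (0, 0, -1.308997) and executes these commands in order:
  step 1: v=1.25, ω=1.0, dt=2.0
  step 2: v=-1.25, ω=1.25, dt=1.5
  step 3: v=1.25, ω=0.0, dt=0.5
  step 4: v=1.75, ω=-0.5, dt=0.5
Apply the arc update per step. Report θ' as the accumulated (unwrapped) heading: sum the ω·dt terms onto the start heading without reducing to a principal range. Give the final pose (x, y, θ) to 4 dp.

step 1: θ'=0.6910 (R=1.2500) → pose (2.0040, -0.6397, 0.6910)
step 2: θ'=2.5660 (R=-1.0000) → pose (2.0970, -2.2492, 2.5660)
step 3: θ'=2.5660 (straight) → pose (1.5727, -1.9090, 2.5660)
step 4: θ'=2.3160 (R=-3.5000) → pose (0.9056, -1.3464, 2.3160)

(0.9056, -1.3464, 2.3160)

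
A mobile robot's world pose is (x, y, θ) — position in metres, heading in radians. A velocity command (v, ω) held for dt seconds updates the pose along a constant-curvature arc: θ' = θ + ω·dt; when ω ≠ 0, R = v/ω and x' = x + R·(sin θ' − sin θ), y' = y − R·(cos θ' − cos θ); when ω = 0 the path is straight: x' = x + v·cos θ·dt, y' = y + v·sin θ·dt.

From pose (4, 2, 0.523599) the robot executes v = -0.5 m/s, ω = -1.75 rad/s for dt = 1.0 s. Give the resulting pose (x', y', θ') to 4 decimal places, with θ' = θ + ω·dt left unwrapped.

θ' = 0.5236 + -1.75·1.0 = -1.2264
R = v/ω = -0.5/-1.75 = 0.2857
x' = 4 + 0.2857·(sin -1.2264 − sin 0.5236) = 3.5882
y' = 2 − 0.2857·(cos -1.2264 − cos 0.5236) = 2.1510

(3.5882, 2.1510, -1.2264)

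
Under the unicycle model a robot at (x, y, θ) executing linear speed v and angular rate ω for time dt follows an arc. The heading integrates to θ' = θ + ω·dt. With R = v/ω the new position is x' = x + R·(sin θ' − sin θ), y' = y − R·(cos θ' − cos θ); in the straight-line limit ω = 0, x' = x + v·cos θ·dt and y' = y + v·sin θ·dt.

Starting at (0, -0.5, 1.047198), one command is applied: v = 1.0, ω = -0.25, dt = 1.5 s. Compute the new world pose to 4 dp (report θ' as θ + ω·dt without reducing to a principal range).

(0.9733, 0.6298, 0.6722)

θ' = 1.0472 + -0.25·1.5 = 0.6722
R = v/ω = 1.0/-0.25 = -4.0000
x' = 0 + -4.0000·(sin 0.6722 − sin 1.0472) = 0.9733
y' = -0.5 − -4.0000·(cos 0.6722 − cos 1.0472) = 0.6298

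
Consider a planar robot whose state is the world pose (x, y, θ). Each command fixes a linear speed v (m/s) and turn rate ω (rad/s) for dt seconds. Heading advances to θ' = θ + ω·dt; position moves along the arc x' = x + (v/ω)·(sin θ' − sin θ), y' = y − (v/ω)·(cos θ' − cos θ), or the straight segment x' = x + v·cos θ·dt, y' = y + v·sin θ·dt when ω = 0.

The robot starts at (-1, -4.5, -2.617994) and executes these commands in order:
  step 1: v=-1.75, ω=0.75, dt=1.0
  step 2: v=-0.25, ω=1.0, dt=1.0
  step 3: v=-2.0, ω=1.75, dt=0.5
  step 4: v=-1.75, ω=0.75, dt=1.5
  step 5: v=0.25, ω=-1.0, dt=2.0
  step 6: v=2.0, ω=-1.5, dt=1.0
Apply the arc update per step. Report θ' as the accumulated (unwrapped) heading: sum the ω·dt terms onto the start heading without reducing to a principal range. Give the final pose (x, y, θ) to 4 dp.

(-2.6286, -5.6259, -2.3680)

step 1: θ'=-1.8680 (R=-2.3333) → pose (0.0644, -3.1626, -1.8680)
step 2: θ'=-0.8680 (R=-0.2500) → pose (0.0161, -2.9278, -0.8680)
step 3: θ'=0.0070 (R=-1.1429) → pose (-0.8640, -2.5236, 0.0070)
step 4: θ'=1.1320 (R=-2.3333) → pose (-2.9599, -3.8656, 1.1320)
step 5: θ'=-0.8680 (R=-0.2500) → pose (-2.5428, -3.8102, -0.8680)
step 6: θ'=-2.3680 (R=-1.3333) → pose (-2.6286, -5.6259, -2.3680)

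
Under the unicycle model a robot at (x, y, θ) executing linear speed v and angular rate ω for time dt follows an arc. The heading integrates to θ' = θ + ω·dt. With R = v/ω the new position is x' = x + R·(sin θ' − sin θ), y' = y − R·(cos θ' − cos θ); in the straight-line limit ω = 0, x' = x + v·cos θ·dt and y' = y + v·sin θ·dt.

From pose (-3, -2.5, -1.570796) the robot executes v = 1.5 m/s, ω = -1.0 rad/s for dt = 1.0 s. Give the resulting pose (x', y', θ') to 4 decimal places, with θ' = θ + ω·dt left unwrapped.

θ' = -1.5708 + -1.0·1.0 = -2.5708
R = v/ω = 1.5/-1.0 = -1.5000
x' = -3 + -1.5000·(sin -2.5708 − sin -1.5708) = -3.6895
y' = -2.5 − -1.5000·(cos -2.5708 − cos -1.5708) = -3.7622

(-3.6895, -3.7622, -2.5708)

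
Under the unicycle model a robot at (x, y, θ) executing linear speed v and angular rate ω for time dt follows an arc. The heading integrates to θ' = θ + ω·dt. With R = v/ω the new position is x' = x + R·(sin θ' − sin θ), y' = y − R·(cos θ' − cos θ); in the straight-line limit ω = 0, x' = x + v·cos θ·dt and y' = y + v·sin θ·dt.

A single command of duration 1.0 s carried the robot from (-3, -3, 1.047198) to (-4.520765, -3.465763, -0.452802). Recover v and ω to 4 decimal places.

v = -1.7500, ω = -1.5000

Δθ = -0.452802 − 1.047198 = -1.500000
ω = Δθ/dt = -1.500000/1.0 = -1.5000
R = Δx/(sin θ' − sin θ) = 1.1667
v = R·ω = 1.1667·-1.5000 = -1.7500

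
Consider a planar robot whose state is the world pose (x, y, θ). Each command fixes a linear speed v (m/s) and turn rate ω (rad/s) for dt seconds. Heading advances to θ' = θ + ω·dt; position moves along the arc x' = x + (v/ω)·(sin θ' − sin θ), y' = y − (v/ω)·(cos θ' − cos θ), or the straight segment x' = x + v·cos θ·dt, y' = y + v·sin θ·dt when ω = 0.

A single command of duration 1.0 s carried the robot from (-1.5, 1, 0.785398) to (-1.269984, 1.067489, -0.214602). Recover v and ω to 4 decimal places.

v = 0.2500, ω = -1.0000

Δθ = -0.214602 − 0.785398 = -1.000000
ω = Δθ/dt = -1.000000/1.0 = -1.0000
R = Δx/(sin θ' − sin θ) = -0.2500
v = R·ω = -0.2500·-1.0000 = 0.2500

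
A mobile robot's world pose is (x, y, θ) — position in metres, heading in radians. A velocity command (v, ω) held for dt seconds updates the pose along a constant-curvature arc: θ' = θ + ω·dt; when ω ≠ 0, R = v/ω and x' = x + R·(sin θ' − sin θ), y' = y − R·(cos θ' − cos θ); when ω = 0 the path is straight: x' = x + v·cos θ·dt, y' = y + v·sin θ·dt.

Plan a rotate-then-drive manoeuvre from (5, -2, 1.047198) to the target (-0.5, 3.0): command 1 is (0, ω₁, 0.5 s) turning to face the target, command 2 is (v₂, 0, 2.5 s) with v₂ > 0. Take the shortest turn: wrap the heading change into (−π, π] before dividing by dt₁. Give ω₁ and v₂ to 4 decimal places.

ω₁ = 2.7132, v₂ = 2.9732

heading to target = atan2(3−-2, -0.5−5) = 2.4038
Δθ = wrap(2.4038 − 1.0472) = 1.3566; ω₁ = Δθ/dt₁ = 2.7132
distance = √((-0.5−5)² + (3−-2)²) = 7.4330; v₂ = distance/dt₂ = 2.9732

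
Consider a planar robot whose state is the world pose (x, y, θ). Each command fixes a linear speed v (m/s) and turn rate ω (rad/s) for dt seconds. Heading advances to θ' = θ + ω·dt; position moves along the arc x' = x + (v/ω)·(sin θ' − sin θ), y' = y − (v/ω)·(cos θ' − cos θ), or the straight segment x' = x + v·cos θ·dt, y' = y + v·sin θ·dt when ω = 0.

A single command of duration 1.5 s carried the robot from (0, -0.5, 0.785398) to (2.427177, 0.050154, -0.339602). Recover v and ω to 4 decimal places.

v = 1.7500, ω = -0.7500

Δθ = -0.339602 − 0.785398 = -1.125000
ω = Δθ/dt = -1.125000/1.5 = -0.7500
R = Δx/(sin θ' − sin θ) = -2.3333
v = R·ω = -2.3333·-0.7500 = 1.7500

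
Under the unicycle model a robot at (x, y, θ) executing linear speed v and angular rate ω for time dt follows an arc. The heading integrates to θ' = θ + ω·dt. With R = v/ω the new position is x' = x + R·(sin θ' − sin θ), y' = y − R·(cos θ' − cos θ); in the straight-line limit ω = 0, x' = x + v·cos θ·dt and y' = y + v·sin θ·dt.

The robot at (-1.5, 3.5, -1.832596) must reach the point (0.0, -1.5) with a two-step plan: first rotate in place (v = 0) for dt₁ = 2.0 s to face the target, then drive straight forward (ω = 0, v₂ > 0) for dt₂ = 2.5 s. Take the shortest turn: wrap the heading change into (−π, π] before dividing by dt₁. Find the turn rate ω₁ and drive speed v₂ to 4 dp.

ω₁ = 0.2766, v₂ = 2.0881

heading to target = atan2(-1.5−3.5, 0−-1.5) = -1.2793
Δθ = wrap(-1.2793 − -1.8326) = 0.5533; ω₁ = Δθ/dt₁ = 0.2766
distance = √((0−-1.5)² + (-1.5−3.5)²) = 5.2202; v₂ = distance/dt₂ = 2.0881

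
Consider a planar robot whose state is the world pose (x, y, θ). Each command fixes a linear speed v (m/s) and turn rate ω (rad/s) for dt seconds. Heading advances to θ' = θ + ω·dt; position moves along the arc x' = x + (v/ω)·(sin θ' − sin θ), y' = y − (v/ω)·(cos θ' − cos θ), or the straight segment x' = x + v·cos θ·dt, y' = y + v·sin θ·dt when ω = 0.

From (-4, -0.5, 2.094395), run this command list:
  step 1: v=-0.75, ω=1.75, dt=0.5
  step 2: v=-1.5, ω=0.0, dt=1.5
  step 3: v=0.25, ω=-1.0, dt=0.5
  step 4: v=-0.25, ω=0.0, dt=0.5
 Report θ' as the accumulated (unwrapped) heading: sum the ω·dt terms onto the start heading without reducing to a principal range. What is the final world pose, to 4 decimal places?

step 1: θ'=2.9694 (R=-0.4286) → pose (-3.7023, -0.7079, 2.9694)
step 2: θ'=2.9694 (straight) → pose (-1.4856, -1.0935, 2.9694)
step 3: θ'=2.4694 (R=-0.2500) → pose (-1.5984, -1.0428, 2.4694)
step 4: θ'=2.4694 (straight) → pose (-1.5006, -1.1206, 2.4694)

(-1.5006, -1.1206, 2.4694)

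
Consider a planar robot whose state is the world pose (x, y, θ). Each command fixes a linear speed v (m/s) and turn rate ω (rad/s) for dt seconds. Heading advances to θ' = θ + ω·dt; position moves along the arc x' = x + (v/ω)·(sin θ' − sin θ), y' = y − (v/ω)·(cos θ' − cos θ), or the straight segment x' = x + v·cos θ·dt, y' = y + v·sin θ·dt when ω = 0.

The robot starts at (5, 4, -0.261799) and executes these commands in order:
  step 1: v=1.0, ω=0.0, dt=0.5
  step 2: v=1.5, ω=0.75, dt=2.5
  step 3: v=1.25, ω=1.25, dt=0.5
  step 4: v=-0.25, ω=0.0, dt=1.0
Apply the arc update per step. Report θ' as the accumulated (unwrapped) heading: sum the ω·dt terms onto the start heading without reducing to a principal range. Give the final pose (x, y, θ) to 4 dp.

(7.9399, 6.2674, 2.2382)

step 1: θ'=-0.2618 (straight) → pose (5.4830, 3.8706, -0.2618)
step 2: θ'=1.6132 (R=2.0000) → pose (7.9988, 5.8872, 1.6132)
step 3: θ'=2.2382 (R=1.0000) → pose (7.7851, 6.4638, 2.2382)
step 4: θ'=2.2382 (straight) → pose (7.9399, 6.2674, 2.2382)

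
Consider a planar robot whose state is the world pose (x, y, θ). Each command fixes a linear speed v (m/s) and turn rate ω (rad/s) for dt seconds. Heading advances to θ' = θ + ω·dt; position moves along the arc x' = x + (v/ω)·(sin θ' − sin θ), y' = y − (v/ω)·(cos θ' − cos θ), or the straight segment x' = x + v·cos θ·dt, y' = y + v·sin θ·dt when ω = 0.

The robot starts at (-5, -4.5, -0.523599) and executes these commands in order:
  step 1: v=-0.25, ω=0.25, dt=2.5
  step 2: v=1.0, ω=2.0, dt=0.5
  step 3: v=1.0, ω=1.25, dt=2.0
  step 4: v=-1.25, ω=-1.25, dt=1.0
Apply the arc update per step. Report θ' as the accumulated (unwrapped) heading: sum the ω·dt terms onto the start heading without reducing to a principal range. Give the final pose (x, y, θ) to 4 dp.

(-5.1202, -3.2135, 2.3514)

step 1: θ'=0.1014 (R=-1.0000) → pose (-5.6012, -4.3712, 0.1014)
step 2: θ'=1.1014 (R=0.5000) → pose (-5.2059, -4.0999, 1.1014)
step 3: θ'=3.6014 (R=0.8000) → pose (-6.2744, -3.0211, 3.6014)
step 4: θ'=2.3514 (R=1.0000) → pose (-5.1202, -3.2135, 2.3514)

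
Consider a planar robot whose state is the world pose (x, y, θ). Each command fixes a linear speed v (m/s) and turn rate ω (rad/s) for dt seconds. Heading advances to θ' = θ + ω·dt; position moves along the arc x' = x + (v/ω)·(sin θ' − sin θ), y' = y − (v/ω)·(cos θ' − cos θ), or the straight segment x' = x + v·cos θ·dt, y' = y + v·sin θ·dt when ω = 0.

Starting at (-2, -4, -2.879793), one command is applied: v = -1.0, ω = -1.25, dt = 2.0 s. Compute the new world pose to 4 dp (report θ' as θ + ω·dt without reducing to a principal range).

θ' = -2.8798 + -1.25·2.0 = -5.3798
R = v/ω = -1.0/-1.25 = 0.8000
x' = -2 + 0.8000·(sin -5.3798 − sin -2.8798) = -1.1646
y' = -4 − 0.8000·(cos -5.3798 − cos -2.8798) = -5.2679

(-1.1646, -5.2679, -5.3798)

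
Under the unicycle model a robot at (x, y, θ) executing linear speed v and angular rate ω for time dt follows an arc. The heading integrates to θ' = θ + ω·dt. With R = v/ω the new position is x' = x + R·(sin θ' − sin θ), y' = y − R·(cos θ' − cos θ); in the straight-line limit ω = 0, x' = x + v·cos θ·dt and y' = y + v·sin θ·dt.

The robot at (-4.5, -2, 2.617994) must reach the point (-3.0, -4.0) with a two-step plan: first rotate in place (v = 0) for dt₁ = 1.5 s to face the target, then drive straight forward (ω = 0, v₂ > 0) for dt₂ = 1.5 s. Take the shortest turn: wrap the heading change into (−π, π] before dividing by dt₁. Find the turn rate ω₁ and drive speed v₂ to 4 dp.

ω₁ = 1.8253, v₂ = 1.6667

heading to target = atan2(-4−-2, -3−-4.5) = -0.9273
Δθ = wrap(-0.9273 − 2.6180) = 2.7379; ω₁ = Δθ/dt₁ = 1.8253
distance = √((-3−-4.5)² + (-4−-2)²) = 2.5000; v₂ = distance/dt₂ = 1.6667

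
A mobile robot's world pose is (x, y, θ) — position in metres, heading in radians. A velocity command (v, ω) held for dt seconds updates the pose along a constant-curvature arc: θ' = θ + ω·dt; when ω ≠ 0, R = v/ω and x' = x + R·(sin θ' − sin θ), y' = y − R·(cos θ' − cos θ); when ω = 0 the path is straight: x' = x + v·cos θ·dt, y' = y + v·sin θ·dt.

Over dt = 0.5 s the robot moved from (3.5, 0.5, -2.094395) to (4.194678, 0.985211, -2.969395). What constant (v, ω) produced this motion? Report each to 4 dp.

Δθ = -2.969395 − -2.094395 = -0.875000
ω = Δθ/dt = -0.875000/0.5 = -1.7500
R = Δx/(sin θ' − sin θ) = 1.0000
v = R·ω = 1.0000·-1.7500 = -1.7500

v = -1.7500, ω = -1.7500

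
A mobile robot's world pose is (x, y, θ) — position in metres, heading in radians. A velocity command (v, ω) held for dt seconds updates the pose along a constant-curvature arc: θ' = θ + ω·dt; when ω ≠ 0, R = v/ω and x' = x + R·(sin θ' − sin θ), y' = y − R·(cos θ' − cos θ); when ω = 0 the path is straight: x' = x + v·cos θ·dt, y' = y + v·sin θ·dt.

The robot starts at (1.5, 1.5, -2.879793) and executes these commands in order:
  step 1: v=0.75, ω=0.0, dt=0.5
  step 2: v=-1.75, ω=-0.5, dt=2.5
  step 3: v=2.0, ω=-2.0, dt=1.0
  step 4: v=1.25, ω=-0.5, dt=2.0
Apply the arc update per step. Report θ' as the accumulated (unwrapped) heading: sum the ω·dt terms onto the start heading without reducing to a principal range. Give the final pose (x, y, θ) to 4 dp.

(7.9031, 0.6720, -7.1298)

step 1: θ'=-2.8798 (straight) → pose (1.1378, 1.4029, -2.8798)
step 2: θ'=-4.1298 (R=3.5000) → pose (4.9663, -0.0521, -4.1298)
step 3: θ'=-6.1298 (R=-1.0000) → pose (5.6485, 1.4863, -6.1298)
step 4: θ'=-7.1298 (R=-2.5000) → pose (7.9031, 0.6720, -7.1298)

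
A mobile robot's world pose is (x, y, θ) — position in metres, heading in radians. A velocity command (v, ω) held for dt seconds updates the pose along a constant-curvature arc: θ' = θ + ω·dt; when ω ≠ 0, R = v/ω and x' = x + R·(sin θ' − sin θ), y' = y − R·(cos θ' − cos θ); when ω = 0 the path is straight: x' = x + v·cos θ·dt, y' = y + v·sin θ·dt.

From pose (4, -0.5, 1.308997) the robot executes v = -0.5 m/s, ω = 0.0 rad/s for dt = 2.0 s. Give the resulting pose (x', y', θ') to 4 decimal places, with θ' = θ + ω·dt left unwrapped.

θ' = 1.3090 + 0.0·2.0 = 1.3090
ω = 0 → straight: x' = 4 + -0.5·cos(1.3090)·2.0 = 3.7412
y' = -0.5 + -0.5·sin(1.3090)·2.0 = -1.4659

(3.7412, -1.4659, 1.3090)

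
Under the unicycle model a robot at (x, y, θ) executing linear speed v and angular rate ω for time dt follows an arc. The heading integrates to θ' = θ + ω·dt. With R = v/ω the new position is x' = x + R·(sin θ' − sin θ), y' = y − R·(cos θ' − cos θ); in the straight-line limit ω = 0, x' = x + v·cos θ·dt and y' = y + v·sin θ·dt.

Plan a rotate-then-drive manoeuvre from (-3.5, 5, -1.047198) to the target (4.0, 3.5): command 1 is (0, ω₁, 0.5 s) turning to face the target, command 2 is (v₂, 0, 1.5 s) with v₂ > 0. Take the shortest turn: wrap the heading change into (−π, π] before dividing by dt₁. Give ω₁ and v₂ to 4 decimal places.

heading to target = atan2(3.5−5, 4−-3.5) = -0.1974
Δθ = wrap(-0.1974 − -1.0472) = 0.8498; ω₁ = Δθ/dt₁ = 1.6996
distance = √((4−-3.5)² + (3.5−5)²) = 7.6485; v₂ = distance/dt₂ = 5.0990

ω₁ = 1.6996, v₂ = 5.0990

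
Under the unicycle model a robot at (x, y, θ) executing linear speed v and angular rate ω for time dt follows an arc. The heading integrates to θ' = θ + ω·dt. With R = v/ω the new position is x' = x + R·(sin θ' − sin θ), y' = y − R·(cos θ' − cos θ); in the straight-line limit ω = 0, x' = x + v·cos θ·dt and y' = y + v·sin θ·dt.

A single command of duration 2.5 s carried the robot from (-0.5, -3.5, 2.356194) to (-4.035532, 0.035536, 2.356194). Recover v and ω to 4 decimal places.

v = 2.0000, ω = 0.0000

Δθ = 2.356194 − 2.356194 = 0.000000
ω = Δθ/dt = 0.000000/2.5 = 0.0000
ω = 0 → v = (Δx·cos θ + Δy·sin θ)/dt = 2.0000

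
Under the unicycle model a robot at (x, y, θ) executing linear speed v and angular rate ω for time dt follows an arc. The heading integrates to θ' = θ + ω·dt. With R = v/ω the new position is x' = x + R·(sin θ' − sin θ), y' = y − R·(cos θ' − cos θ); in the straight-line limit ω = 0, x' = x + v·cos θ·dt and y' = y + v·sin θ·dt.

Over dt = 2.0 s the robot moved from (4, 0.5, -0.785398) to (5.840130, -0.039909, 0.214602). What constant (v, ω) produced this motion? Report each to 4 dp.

Δθ = 0.214602 − -0.785398 = 1.000000
ω = Δθ/dt = 1.000000/2.0 = 0.5000
R = Δx/(sin θ' − sin θ) = 2.0000
v = R·ω = 2.0000·0.5000 = 1.0000

v = 1.0000, ω = 0.5000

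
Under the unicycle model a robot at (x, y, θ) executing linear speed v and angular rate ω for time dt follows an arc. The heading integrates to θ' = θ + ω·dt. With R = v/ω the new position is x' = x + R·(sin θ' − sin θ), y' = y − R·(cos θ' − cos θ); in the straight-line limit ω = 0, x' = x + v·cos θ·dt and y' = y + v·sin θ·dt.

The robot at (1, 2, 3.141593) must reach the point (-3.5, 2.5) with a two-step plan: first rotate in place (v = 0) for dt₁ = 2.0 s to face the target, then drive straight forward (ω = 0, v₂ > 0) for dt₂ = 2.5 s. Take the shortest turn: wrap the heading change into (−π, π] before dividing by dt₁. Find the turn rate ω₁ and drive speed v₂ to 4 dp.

ω₁ = -0.0553, v₂ = 1.8111

heading to target = atan2(2.5−2, -3.5−1) = 3.0309
Δθ = wrap(3.0309 − 3.1416) = -0.1107; ω₁ = Δθ/dt₁ = -0.0553
distance = √((-3.5−1)² + (2.5−2)²) = 4.5277; v₂ = distance/dt₂ = 1.8111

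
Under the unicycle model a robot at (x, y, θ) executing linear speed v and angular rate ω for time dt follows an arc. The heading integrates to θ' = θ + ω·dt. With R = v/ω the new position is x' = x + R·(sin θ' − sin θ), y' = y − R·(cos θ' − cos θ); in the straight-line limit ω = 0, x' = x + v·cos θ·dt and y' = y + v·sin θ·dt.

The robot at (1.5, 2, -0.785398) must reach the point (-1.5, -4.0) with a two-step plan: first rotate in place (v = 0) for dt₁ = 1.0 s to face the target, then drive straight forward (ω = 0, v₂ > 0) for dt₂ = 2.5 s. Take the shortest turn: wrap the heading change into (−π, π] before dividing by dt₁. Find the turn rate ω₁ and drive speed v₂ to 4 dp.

ω₁ = -1.2490, v₂ = 2.6833

heading to target = atan2(-4−2, -1.5−1.5) = -2.0344
Δθ = wrap(-2.0344 − -0.7854) = -1.2490; ω₁ = Δθ/dt₁ = -1.2490
distance = √((-1.5−1.5)² + (-4−2)²) = 6.7082; v₂ = distance/dt₂ = 2.6833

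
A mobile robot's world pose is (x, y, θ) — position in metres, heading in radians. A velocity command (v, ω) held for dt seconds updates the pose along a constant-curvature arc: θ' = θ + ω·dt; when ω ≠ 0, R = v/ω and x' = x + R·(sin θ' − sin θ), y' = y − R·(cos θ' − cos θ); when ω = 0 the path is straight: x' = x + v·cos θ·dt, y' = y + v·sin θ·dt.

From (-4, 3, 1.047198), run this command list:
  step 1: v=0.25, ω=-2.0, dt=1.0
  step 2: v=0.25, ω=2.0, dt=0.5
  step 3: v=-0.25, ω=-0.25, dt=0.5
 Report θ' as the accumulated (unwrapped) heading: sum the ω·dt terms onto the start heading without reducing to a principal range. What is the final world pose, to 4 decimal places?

(-3.8070, 2.9594, -0.0778)

step 1: θ'=-0.9528 (R=-0.1250) → pose (-3.7899, 3.0099, -0.9528)
step 2: θ'=0.0472 (R=0.1250) → pose (-3.6821, 2.9575, 0.0472)
step 3: θ'=-0.0778 (R=1.0000) → pose (-3.8070, 2.9594, -0.0778)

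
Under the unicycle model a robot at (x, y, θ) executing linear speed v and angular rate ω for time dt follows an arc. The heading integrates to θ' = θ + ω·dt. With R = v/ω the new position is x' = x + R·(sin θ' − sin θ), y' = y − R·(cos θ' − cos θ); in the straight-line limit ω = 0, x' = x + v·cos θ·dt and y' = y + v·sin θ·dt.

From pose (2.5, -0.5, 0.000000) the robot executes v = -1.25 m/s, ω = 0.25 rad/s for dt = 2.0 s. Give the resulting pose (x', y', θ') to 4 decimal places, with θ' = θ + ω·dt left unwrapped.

θ' = 0.0000 + 0.25·2.0 = 0.5000
R = v/ω = -1.25/0.25 = -5.0000
x' = 2.5 + -5.0000·(sin 0.5000 − sin 0.0000) = 0.1029
y' = -0.5 − -5.0000·(cos 0.5000 − cos 0.0000) = -1.1121

(0.1029, -1.1121, 0.5000)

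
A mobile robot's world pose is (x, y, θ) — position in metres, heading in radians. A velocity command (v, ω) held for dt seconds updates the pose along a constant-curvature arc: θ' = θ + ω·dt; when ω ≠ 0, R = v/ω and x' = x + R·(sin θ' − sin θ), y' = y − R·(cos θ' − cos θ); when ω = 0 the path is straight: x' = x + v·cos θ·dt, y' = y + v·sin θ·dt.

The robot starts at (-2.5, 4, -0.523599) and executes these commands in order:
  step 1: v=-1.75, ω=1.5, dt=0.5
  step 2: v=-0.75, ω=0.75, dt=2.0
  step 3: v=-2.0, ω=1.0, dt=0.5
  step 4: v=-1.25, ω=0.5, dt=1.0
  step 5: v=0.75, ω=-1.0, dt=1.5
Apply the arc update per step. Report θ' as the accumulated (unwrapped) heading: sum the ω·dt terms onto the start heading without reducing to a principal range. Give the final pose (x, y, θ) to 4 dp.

(-3.1483, 2.2637, 1.2264)

step 1: θ'=0.2264 (R=-1.1667) → pose (-3.3452, 4.1265, 0.2264)
step 2: θ'=1.7264 (R=-1.0000) → pose (-4.1087, 2.9971, 1.7264)
step 3: θ'=2.2264 (R=-2.0000) → pose (-3.7182, 2.0878, 2.2264)
step 4: θ'=2.7264 (R=-2.5000) → pose (-2.7449, 1.3242, 2.7264)
step 5: θ'=1.2264 (R=-0.7500) → pose (-3.1483, 2.2637, 1.2264)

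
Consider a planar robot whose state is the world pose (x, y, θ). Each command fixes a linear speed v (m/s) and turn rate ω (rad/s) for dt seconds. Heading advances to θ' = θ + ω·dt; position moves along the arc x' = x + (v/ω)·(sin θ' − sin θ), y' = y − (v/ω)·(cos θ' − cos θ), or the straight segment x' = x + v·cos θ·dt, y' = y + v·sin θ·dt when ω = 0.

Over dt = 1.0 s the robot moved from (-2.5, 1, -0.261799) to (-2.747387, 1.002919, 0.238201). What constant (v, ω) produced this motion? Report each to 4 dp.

v = -0.2500, ω = 0.5000

Δθ = 0.238201 − -0.261799 = 0.500000
ω = Δθ/dt = 0.500000/1.0 = 0.5000
R = Δx/(sin θ' − sin θ) = -0.5000
v = R·ω = -0.5000·0.5000 = -0.2500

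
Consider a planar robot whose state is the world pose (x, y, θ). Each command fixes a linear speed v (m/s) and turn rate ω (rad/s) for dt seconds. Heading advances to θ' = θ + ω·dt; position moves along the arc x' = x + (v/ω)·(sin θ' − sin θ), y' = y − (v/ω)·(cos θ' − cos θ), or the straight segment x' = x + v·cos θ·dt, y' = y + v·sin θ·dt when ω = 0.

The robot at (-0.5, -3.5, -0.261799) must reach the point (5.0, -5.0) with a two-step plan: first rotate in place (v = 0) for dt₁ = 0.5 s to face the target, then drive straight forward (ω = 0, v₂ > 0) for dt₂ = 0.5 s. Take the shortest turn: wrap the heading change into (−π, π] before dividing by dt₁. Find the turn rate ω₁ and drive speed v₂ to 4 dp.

ω₁ = -0.0089, v₂ = 11.4018

heading to target = atan2(-5−-3.5, 5−-0.5) = -0.2663
Δθ = wrap(-0.2663 − -0.2618) = -0.0045; ω₁ = Δθ/dt₁ = -0.0089
distance = √((5−-0.5)² + (-5−-3.5)²) = 5.7009; v₂ = distance/dt₂ = 11.4018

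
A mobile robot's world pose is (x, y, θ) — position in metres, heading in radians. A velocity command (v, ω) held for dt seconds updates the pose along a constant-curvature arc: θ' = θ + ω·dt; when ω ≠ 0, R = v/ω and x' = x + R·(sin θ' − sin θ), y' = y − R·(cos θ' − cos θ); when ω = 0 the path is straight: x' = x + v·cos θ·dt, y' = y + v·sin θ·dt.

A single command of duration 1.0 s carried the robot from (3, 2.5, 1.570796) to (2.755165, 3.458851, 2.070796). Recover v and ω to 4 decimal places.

Δθ = 2.070796 − 1.570796 = 0.500000
ω = Δθ/dt = 0.500000/1.0 = 0.5000
R = −Δy/(cos θ' − cos θ) = 2.0000
v = R·ω = 2.0000·0.5000 = 1.0000

v = 1.0000, ω = 0.5000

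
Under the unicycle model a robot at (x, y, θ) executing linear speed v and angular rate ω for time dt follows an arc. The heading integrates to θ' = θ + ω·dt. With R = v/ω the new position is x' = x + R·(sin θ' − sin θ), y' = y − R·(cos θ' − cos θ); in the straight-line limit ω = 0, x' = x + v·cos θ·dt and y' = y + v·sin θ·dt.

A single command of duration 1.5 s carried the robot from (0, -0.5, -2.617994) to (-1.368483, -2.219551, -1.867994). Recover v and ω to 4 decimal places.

Δθ = -1.867994 − -2.617994 = 0.750000
ω = Δθ/dt = 0.750000/1.5 = 0.5000
R = −Δy/(cos θ' − cos θ) = 3.0000
v = R·ω = 3.0000·0.5000 = 1.5000

v = 1.5000, ω = 0.5000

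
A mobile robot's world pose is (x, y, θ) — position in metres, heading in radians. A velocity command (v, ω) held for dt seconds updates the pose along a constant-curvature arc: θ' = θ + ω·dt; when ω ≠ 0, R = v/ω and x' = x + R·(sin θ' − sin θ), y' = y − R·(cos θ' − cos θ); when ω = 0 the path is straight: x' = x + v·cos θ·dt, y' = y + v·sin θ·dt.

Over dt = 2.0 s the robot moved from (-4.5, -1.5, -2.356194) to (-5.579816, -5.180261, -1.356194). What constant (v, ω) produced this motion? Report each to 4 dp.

Δθ = -1.356194 − -2.356194 = 1.000000
ω = Δθ/dt = 1.000000/2.0 = 0.5000
R = −Δy/(cos θ' − cos θ) = 4.0000
v = R·ω = 4.0000·0.5000 = 2.0000

v = 2.0000, ω = 0.5000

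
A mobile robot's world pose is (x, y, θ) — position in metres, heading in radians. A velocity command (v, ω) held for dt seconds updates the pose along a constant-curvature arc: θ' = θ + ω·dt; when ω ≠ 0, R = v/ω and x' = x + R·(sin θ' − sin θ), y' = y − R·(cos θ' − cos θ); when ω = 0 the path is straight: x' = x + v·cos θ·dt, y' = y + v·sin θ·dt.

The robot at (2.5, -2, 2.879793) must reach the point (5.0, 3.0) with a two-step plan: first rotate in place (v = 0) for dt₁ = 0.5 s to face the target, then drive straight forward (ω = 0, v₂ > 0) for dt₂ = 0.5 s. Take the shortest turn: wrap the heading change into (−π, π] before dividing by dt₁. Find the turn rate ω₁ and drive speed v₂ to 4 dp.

ω₁ = -3.5453, v₂ = 11.1803

heading to target = atan2(3−-2, 5−2.5) = 1.1071
Δθ = wrap(1.1071 − 2.8798) = -1.7726; ω₁ = Δθ/dt₁ = -3.5453
distance = √((5−2.5)² + (3−-2)²) = 5.5902; v₂ = distance/dt₂ = 11.1803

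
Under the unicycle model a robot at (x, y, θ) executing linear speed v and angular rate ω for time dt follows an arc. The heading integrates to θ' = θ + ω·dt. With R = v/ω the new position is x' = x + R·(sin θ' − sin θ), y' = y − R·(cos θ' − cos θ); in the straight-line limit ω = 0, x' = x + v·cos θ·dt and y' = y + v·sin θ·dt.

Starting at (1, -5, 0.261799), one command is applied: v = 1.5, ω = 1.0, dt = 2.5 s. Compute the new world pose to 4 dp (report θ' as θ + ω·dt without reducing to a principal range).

θ' = 0.2618 + 1.0·2.5 = 2.7618
R = v/ω = 1.5/1.0 = 1.5000
x' = 1 + 1.5000·(sin 2.7618 − sin 0.2618) = 1.1679
y' = -5 − 1.5000·(cos 2.7618 − cos 0.2618) = -2.1580

(1.1679, -2.1580, 2.7618)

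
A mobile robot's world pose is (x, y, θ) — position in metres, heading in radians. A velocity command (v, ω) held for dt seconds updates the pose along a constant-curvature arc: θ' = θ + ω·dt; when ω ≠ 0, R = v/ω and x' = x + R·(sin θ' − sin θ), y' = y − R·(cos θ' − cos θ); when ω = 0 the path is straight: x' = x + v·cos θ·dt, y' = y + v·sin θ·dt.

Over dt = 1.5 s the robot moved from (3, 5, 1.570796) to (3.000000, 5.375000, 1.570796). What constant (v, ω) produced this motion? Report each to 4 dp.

v = 0.2500, ω = 0.0000

Δθ = 1.570796 − 1.570796 = 0.000000
ω = Δθ/dt = 0.000000/1.5 = 0.0000
ω = 0 → v = (Δx·cos θ + Δy·sin θ)/dt = 0.2500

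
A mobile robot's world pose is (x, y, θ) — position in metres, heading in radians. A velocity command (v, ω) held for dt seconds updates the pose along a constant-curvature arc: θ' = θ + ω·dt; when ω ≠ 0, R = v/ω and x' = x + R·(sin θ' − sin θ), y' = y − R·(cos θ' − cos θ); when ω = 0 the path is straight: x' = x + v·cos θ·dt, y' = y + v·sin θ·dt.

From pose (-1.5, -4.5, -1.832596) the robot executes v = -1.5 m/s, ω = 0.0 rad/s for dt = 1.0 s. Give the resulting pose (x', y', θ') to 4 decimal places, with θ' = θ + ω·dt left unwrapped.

θ' = -1.8326 + 0.0·1.0 = -1.8326
ω = 0 → straight: x' = -1.5 + -1.5·cos(-1.8326)·1.0 = -1.1118
y' = -4.5 + -1.5·sin(-1.8326)·1.0 = -3.0511

(-1.1118, -3.0511, -1.8326)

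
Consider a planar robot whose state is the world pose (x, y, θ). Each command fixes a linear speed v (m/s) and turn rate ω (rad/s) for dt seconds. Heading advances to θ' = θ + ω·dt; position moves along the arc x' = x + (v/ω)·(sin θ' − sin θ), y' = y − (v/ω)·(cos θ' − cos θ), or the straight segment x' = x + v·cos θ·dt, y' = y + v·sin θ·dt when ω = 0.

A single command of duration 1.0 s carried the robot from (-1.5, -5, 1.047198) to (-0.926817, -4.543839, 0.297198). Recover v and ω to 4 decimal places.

v = 0.7500, ω = -0.7500

Δθ = 0.297198 − 1.047198 = -0.750000
ω = Δθ/dt = -0.750000/1.0 = -0.7500
R = Δx/(sin θ' − sin θ) = -1.0000
v = R·ω = -1.0000·-0.7500 = 0.7500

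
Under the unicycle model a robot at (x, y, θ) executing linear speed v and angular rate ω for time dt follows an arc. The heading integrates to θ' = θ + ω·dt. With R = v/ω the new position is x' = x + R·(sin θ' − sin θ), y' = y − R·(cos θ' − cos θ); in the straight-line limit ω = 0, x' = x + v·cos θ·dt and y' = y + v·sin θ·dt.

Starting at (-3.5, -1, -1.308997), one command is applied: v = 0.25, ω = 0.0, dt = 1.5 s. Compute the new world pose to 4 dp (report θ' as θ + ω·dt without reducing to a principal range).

θ' = -1.3090 + 0.0·1.5 = -1.3090
ω = 0 → straight: x' = -3.5 + 0.25·cos(-1.3090)·1.5 = -3.4029
y' = -1 + 0.25·sin(-1.3090)·1.5 = -1.3622

(-3.4029, -1.3622, -1.3090)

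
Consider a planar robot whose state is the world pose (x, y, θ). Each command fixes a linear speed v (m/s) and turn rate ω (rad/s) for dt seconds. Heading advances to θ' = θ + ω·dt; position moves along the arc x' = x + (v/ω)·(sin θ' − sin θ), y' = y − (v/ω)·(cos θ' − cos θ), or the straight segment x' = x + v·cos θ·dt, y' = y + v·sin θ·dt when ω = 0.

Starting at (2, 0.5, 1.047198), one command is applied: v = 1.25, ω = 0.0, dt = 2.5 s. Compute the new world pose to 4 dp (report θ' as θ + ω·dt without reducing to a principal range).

(3.5625, 3.2063, 1.0472)

θ' = 1.0472 + 0.0·2.5 = 1.0472
ω = 0 → straight: x' = 2 + 1.25·cos(1.0472)·2.5 = 3.5625
y' = 0.5 + 1.25·sin(1.0472)·2.5 = 3.2063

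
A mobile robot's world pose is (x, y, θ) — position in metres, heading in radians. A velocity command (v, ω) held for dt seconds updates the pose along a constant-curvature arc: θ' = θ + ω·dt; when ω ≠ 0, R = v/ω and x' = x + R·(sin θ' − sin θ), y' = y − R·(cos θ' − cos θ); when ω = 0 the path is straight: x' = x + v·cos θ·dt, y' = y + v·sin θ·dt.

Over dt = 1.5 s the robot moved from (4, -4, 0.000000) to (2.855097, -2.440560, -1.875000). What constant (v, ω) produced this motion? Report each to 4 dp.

Δθ = -1.875000 − 0.000000 = -1.875000
ω = Δθ/dt = -1.875000/1.5 = -1.2500
R = −Δy/(cos θ' − cos θ) = 1.2000
v = R·ω = 1.2000·-1.2500 = -1.5000

v = -1.5000, ω = -1.2500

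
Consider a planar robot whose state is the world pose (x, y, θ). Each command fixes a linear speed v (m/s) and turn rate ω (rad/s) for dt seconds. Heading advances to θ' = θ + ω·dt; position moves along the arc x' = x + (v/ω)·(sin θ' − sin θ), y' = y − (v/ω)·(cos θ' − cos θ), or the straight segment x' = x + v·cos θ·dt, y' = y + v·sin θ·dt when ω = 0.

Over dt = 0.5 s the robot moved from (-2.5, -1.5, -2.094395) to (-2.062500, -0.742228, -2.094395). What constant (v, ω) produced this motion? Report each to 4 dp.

Δθ = -2.094395 − -2.094395 = 0.000000
ω = Δθ/dt = 0.000000/0.5 = 0.0000
ω = 0 → v = (Δx·cos θ + Δy·sin θ)/dt = -1.7500

v = -1.7500, ω = 0.0000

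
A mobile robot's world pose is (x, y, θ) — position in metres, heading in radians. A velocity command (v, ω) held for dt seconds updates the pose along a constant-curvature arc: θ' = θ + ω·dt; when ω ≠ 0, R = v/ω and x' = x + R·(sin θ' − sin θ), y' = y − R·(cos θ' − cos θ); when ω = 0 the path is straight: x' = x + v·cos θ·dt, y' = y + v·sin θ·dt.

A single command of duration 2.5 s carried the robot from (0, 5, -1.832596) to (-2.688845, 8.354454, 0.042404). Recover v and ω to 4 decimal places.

Δθ = 0.042404 − -1.832596 = 1.875000
ω = Δθ/dt = 1.875000/2.5 = 0.7500
R = −Δy/(cos θ' − cos θ) = -2.6667
v = R·ω = -2.6667·0.7500 = -2.0000

v = -2.0000, ω = 0.7500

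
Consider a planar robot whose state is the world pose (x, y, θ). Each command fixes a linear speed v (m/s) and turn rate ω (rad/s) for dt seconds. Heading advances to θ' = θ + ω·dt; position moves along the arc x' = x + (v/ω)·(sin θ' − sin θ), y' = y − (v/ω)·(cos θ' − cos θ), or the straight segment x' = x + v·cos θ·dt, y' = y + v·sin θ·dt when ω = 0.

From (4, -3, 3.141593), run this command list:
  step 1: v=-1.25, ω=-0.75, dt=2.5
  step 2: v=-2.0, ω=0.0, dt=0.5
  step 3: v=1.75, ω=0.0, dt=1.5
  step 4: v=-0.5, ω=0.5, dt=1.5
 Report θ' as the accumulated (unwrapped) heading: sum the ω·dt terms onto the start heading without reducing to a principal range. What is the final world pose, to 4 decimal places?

step 1: θ'=1.2666 (R=1.6667) → pose (5.5901, -5.1659, 1.2666)
step 2: θ'=1.2666 (straight) → pose (5.2906, -6.1200, 1.2666)
step 3: θ'=1.2666 (straight) → pose (6.0769, -3.6155, 1.2666)
step 4: θ'=2.0166 (R=-1.0000) → pose (6.1287, -4.3462, 2.0166)

(6.1287, -4.3462, 2.0166)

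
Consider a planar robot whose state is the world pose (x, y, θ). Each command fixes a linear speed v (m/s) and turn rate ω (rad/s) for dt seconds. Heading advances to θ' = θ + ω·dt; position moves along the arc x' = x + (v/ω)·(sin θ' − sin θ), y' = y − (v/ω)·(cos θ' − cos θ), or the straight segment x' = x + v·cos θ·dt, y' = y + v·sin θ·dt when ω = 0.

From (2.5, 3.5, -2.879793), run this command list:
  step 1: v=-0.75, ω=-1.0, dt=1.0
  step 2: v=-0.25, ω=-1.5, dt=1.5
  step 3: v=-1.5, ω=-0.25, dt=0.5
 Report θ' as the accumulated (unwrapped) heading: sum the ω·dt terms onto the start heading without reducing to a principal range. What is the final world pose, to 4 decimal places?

(2.3657, 2.9743, -6.2548)

step 1: θ'=-3.8798 (R=0.7500) → pose (3.1988, 3.3303, -3.8798)
step 2: θ'=-6.1298 (R=0.1667) → pose (3.1121, 3.0423, -6.1298)
step 3: θ'=-6.2548 (R=6.0000) → pose (2.3657, 2.9743, -6.2548)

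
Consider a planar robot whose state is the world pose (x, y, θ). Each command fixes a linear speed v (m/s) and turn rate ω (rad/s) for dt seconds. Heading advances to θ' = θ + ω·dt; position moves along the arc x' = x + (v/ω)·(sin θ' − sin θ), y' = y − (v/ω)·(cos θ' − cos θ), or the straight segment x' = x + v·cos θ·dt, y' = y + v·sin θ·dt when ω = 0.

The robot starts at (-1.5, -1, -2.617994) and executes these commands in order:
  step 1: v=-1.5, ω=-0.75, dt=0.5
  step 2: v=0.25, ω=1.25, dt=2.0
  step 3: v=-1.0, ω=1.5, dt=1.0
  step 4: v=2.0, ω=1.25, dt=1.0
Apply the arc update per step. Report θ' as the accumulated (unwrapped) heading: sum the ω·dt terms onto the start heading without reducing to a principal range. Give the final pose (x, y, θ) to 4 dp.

(-1.8547, 0.5097, 2.2570)

step 1: θ'=-2.9930 (R=2.0000) → pose (-0.7961, -0.7541, -2.9930)
step 2: θ'=-0.4930 (R=0.2000) → pose (-0.8611, -1.1281, -0.4930)
step 3: θ'=1.0070 (R=-0.6667) → pose (-1.7401, -1.3591, 1.0070)
step 4: θ'=2.2570 (R=1.6000) → pose (-1.8547, 0.5097, 2.2570)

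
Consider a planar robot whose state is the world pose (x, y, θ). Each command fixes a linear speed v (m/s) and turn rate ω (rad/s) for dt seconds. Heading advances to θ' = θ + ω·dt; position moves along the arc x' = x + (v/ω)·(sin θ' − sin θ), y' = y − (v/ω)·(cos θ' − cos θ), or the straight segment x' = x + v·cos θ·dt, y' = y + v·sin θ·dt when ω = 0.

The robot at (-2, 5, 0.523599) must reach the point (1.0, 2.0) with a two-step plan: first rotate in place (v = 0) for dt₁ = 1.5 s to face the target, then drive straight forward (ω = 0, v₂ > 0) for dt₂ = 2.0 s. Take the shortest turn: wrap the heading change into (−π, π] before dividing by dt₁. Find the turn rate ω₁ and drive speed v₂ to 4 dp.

ω₁ = -0.8727, v₂ = 2.1213

heading to target = atan2(2−5, 1−-2) = -0.7854
Δθ = wrap(-0.7854 − 0.5236) = -1.3090; ω₁ = Δθ/dt₁ = -0.8727
distance = √((1−-2)² + (2−5)²) = 4.2426; v₂ = distance/dt₂ = 2.1213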